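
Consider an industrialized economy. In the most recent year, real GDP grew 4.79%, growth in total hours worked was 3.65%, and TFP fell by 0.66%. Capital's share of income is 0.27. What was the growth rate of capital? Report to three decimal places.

Labor's share = 1 − 0.27 = 0.73.
gY = gA + 0.73×3.65 + 0.27×g.
0.27×g = 4.79 + 0.66 − 2.6645 = 2.7855.
g = 2.7855 / 0.27 = 10.31667%.

Capital grew 10.317%.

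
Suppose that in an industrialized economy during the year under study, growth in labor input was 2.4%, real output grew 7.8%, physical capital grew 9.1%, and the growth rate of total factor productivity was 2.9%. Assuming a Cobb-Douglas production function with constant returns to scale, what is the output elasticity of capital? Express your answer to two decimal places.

gY = gA + α·gK + (1−α)·gL, so gY − gA − gL = α(gK − gL).
7.8 − 2.9 − 2.4 = α × (9.1 − 2.4).
2.5 = 6.7 α, so α = 0.3731.

0.37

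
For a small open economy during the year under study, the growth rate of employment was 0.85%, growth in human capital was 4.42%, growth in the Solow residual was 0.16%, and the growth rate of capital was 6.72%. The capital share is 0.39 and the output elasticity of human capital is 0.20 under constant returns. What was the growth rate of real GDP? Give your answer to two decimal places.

4.01%

Labor's share = 1 − 0.39 − 0.2 = 0.41.
Capital: 0.39 × 6.72 = 2.6208 pp.
Human capital: 0.2 × 4.42 = 0.884 pp.
Employment: 0.41 × 0.85 = 0.3485 pp.
Output growth = 0.16 + 3.8533 = 4.0133%.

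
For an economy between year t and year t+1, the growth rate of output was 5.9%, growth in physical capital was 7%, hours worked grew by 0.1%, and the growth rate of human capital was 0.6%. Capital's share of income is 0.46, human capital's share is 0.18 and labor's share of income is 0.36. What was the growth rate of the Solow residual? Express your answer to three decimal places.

2.536%

Labor's share = 1 − 0.46 − 0.18 = 0.36.
Physical capital: 0.46 × 7 = 3.22 pp.
Human capital: 0.18 × 0.6 = 0.108 pp.
Hours worked: 0.36 × 0.1 = 0.036 pp.
TFP growth = 5.9 − 3.364 = 2.536%.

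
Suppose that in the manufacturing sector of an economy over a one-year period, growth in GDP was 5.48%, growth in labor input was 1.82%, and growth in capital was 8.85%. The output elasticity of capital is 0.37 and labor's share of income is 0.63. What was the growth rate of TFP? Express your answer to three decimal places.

TFP growth was 1.059%.

Labor's share = 1 − 0.37 = 0.63.
Capital: 0.37 × 8.85 = 3.2745 pp.
Labor input: 0.63 × 1.82 = 1.1466 pp.
TFP growth = 5.48 − 4.4211 = 1.0589%.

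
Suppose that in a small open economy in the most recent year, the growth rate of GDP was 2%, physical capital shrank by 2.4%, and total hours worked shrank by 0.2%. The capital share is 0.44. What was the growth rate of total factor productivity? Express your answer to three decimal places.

Labor's share = 1 − 0.44 = 0.56.
Physical capital: 0.44 × (-2.4) = -1.056 pp.
Total hours worked: 0.56 × (-0.2) = -0.112 pp.
TFP growth = 2 + 1.168 = 3.168%.

Total factor productivity grew 3.168%.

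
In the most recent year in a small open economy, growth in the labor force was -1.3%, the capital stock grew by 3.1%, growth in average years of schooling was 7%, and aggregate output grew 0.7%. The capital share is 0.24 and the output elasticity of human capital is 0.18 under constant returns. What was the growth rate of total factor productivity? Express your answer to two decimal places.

-0.55%

Labor's share = 1 − 0.24 − 0.18 = 0.58.
The capital stock: 0.24 × 3.1 = 0.744 pp.
Average years of schooling: 0.18 × 7 = 1.26 pp.
The labor force: 0.58 × (-1.3) = -0.754 pp.
TFP growth = 0.7 − 1.25 = -0.55%.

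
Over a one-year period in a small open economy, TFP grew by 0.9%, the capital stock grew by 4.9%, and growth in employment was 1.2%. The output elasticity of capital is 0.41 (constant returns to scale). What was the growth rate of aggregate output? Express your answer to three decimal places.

Labor's share = 1 − 0.41 = 0.59.
The capital stock: 0.41 × 4.9 = 2.009 pp.
Employment: 0.59 × 1.2 = 0.708 pp.
Output growth = 0.9 + 2.717 = 3.617%.

Aggregate output grew 3.617%.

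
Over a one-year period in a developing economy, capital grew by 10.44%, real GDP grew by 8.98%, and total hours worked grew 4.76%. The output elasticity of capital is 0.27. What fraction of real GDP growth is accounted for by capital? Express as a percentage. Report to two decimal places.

31.39%

Capital contributed 0.27 × 10.44 = 2.8188 pp.
Share of growth = 2.8188 / 8.98 × 100 = 31.3898%.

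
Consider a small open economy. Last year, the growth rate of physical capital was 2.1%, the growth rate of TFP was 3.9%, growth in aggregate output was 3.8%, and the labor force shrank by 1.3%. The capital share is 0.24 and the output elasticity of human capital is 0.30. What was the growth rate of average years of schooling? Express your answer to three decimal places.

-0.020%

Labor's share = 1 − 0.24 − 0.3 = 0.46.
gY = gA + 0.24×2.1 + 0.46×(-1.3) + 0.3×g.
0.3×g = 3.8 − 3.9 + 0.094 = -0.006.
g = -0.006 / 0.3 = -0.02%.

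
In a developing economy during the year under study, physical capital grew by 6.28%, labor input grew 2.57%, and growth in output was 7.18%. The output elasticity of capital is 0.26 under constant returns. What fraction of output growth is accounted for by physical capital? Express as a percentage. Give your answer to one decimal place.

Physical capital accounted for 22.7% of growth.

Physical capital contributed 0.26 × 6.28 = 1.6328 pp.
Share of growth = 1.6328 / 7.18 × 100 = 22.741%.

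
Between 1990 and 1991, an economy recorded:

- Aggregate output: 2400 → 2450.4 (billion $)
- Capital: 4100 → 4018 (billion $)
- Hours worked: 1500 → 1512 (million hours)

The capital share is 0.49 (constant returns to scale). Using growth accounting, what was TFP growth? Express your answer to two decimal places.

2.67%

Aggregate output growth = (2450.4 − 2400) / 2400 = 2.1%.
Capital growth = (4018 − 4100) / 4100 = -2%.
Hours worked growth = (1512 − 1500) / 1500 = 0.8%.
Labor's share = 1 − 0.49 = 0.51.
Capital: 0.49 × (-2) = -0.98 pp.
Hours worked: 0.51 × 0.8 = 0.408 pp.
TFP growth = 2.1 + 0.572 = 2.672%.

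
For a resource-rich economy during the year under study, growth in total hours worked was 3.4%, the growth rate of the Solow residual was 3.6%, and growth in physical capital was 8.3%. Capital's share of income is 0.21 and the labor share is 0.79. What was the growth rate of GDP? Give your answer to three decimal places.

GDP grew 8.029%.

Labor's share = 1 − 0.21 = 0.79.
Physical capital: 0.21 × 8.3 = 1.743 pp.
Total hours worked: 0.79 × 3.4 = 2.686 pp.
Output growth = 3.6 + 4.429 = 8.029%.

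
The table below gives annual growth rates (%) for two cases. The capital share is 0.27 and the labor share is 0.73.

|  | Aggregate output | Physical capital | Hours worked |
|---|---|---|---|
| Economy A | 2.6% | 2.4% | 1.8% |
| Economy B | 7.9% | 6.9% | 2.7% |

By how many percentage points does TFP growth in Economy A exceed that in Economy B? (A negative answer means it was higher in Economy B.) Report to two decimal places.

Labor's share = 1 − 0.27 = 0.73.
Economy A: TFP = 2.6 − 0.648 − 1.314 = 0.638%.
Economy B: TFP = 7.9 − 1.863 − 1.971 = 4.066%.
Difference = 0.638 − (4.066) = -3.428 pp.

-3.43 percentage points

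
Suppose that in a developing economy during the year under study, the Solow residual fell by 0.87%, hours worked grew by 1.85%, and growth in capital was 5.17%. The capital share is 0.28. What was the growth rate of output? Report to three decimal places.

Labor's share = 1 − 0.28 = 0.72.
Capital: 0.28 × 5.17 = 1.4476 pp.
Hours worked: 0.72 × 1.85 = 1.332 pp.
Output growth = -0.87 + 2.7796 = 1.9096%.

1.910%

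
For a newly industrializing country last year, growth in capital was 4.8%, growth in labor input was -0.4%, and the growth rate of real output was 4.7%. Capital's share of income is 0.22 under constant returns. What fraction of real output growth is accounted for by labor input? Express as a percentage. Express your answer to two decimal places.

-6.64%

Labor's share = 1 − 0.22 = 0.78.
Labor input contributed 0.78 × (-0.4) = -0.312 pp.
Share of growth = -0.312 / 4.7 × 100 = -6.6383%.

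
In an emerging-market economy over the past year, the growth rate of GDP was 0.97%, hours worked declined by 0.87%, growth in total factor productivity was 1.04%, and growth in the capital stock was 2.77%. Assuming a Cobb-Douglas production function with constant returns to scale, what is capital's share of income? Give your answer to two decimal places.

α = 0.22

gY = gA + α·gK + (1−α)·gL, so gY − gA − gL = α(gK − gL).
0.97 − 1.04 + 0.87 = α × (2.77 − (-0.87)).
0.8 = 3.64 α, so α = 0.2198.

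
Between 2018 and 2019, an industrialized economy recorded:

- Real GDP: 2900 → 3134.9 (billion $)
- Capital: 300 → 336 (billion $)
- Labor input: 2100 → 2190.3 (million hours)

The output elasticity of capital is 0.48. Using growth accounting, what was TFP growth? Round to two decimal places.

0.10%

Real GDP growth = (3134.9 − 2900) / 2900 = 8.1%.
Capital growth = (336 − 300) / 300 = 12%.
Labor input growth = (2190.3 − 2100) / 2100 = 4.3%.
Labor's share = 1 − 0.48 = 0.52.
Capital: 0.48 × 12 = 5.76 pp.
Labor input: 0.52 × 4.3 = 2.236 pp.
TFP growth = 8.1 − 7.996 = 0.104%.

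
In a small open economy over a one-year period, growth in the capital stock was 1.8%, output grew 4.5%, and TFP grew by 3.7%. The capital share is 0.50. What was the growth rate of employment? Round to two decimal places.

-0.20%

Labor's share = 1 − 0.5 = 0.5.
gY = gA + 0.5×1.8 + 0.5×g.
0.5×g = 4.5 − 3.7 − 0.9 = -0.1.
g = -0.1 / 0.5 = -0.2%.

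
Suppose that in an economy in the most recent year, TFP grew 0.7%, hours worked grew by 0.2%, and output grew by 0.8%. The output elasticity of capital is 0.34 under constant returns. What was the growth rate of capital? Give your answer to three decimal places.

Labor's share = 1 − 0.34 = 0.66.
gY = gA + 0.66×0.2 + 0.34×g.
0.34×g = 0.8 − 0.7 − 0.132 = -0.032.
g = -0.032 / 0.34 = -0.09412%.

-0.094%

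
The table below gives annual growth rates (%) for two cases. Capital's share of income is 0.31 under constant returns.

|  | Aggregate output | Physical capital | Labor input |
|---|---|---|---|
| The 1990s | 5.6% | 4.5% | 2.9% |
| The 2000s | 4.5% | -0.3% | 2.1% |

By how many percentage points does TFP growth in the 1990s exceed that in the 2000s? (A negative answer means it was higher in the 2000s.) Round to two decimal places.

-0.94 percentage points

Labor's share = 1 − 0.31 = 0.69.
The 1990s: TFP = 5.6 − 1.395 − 2.001 = 2.204%.
The 2000s: TFP = 4.5 + 0.093 − 1.449 = 3.144%.
Difference = 2.204 − (3.144) = -0.94 pp.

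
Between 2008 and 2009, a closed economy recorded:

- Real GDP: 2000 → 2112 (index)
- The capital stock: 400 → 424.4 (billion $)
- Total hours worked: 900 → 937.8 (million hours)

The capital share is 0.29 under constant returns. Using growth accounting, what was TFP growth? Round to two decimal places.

Real GDP growth = (2112 − 2000) / 2000 = 5.6%.
The capital stock growth = (424.4 − 400) / 400 = 6.1%.
Total hours worked growth = (937.8 − 900) / 900 = 4.2%.
Labor's share = 1 − 0.29 = 0.71.
The capital stock: 0.29 × 6.1 = 1.769 pp.
Total hours worked: 0.71 × 4.2 = 2.982 pp.
TFP growth = 5.6 − 4.751 = 0.849%.

0.85%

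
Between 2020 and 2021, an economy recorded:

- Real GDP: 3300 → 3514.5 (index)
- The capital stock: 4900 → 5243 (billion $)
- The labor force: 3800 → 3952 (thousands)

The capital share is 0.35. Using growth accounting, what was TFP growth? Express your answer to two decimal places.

TFP growth was 1.45%.

Real GDP growth = (3514.5 − 3300) / 3300 = 6.5%.
The capital stock growth = (5243 − 4900) / 4900 = 7%.
The labor force growth = (3952 − 3800) / 3800 = 4%.
Labor's share = 1 − 0.35 = 0.65.
The capital stock: 0.35 × 7 = 2.45 pp.
The labor force: 0.65 × 4 = 2.6 pp.
TFP growth = 6.5 − 5.05 = 1.45%.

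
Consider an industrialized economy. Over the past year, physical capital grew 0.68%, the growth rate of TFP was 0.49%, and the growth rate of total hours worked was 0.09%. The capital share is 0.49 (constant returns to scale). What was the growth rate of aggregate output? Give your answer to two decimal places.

Labor's share = 1 − 0.49 = 0.51.
Physical capital: 0.49 × 0.68 = 0.3332 pp.
Total hours worked: 0.51 × 0.09 = 0.0459 pp.
Output growth = 0.49 + 0.3791 = 0.8691%.

Aggregate output growth was 0.87%.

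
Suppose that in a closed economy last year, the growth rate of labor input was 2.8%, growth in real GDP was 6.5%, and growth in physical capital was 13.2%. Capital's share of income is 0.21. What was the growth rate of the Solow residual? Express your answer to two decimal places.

Labor's share = 1 − 0.21 = 0.79.
Physical capital: 0.21 × 13.2 = 2.772 pp.
Labor input: 0.79 × 2.8 = 2.212 pp.
TFP growth = 6.5 − 4.984 = 1.516%.

1.52%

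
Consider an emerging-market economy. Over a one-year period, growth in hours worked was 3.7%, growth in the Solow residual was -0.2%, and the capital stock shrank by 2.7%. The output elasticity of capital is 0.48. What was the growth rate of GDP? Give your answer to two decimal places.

Labor's share = 1 − 0.48 = 0.52.
The capital stock: 0.48 × (-2.7) = -1.296 pp.
Hours worked: 0.52 × 3.7 = 1.924 pp.
Output growth = -0.2 + 0.628 = 0.428%.

0.43%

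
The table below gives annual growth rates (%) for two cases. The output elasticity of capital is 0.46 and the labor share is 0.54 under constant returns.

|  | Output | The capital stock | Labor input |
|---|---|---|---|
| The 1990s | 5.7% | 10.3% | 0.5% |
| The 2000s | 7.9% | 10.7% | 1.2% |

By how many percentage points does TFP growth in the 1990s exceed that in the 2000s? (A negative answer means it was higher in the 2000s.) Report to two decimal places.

-1.64 percentage points

Labor's share = 1 − 0.46 = 0.54.
The 1990s: TFP = 5.7 − 4.738 − 0.27 = 0.692%.
The 2000s: TFP = 7.9 − 4.922 − 0.648 = 2.33%.
Difference = 0.692 − (2.33) = -1.638 pp.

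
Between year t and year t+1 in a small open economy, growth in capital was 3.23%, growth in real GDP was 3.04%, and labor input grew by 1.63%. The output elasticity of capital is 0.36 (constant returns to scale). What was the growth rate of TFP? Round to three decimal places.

0.834%

Labor's share = 1 − 0.36 = 0.64.
Capital: 0.36 × 3.23 = 1.1628 pp.
Labor input: 0.64 × 1.63 = 1.0432 pp.
TFP growth = 3.04 − 2.206 = 0.834%.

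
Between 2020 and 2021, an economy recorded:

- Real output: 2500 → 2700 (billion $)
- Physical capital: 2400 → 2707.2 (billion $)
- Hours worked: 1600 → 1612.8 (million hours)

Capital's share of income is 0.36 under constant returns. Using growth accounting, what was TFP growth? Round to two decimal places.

Real output growth = (2700 − 2500) / 2500 = 8%.
Physical capital growth = (2707.2 − 2400) / 2400 = 12.8%.
Hours worked growth = (1612.8 − 1600) / 1600 = 0.8%.
Labor's share = 1 − 0.36 = 0.64.
Physical capital: 0.36 × 12.8 = 4.608 pp.
Hours worked: 0.64 × 0.8 = 0.512 pp.
TFP growth = 8 − 5.12 = 2.88%.

2.88%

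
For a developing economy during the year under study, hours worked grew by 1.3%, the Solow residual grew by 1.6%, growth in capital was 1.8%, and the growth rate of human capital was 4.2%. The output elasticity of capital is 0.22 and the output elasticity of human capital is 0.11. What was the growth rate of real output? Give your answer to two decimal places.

3.33%

Labor's share = 1 − 0.22 − 0.11 = 0.67.
Capital: 0.22 × 1.8 = 0.396 pp.
Human capital: 0.11 × 4.2 = 0.462 pp.
Hours worked: 0.67 × 1.3 = 0.871 pp.
Output growth = 1.6 + 1.729 = 3.329%.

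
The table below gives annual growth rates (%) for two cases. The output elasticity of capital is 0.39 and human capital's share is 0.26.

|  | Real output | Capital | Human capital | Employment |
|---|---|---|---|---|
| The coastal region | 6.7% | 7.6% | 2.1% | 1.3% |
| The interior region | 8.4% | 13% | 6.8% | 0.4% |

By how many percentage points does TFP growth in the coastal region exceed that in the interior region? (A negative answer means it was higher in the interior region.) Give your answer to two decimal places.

1.31 percentage points

Labor's share = 1 − 0.39 − 0.26 = 0.35.
The coastal region: TFP = 6.7 − 2.964 − 0.546 − 0.455 = 2.735%.
The interior region: TFP = 8.4 − 5.07 − 1.768 − 0.14 = 1.422%.
Difference = 2.735 − (1.422) = 1.313 pp.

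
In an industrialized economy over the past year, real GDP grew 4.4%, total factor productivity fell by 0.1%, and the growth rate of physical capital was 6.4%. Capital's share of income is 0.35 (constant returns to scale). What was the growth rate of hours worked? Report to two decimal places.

3.48%

Labor's share = 1 − 0.35 = 0.65.
gY = gA + 0.35×6.4 + 0.65×g.
0.65×g = 4.4 + 0.1 − 2.24 = 2.26.
g = 2.26 / 0.65 = 3.4769%.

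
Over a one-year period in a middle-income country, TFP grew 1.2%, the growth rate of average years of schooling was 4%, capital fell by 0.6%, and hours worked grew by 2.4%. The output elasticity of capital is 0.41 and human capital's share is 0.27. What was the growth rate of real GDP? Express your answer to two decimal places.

Labor's share = 1 − 0.41 − 0.27 = 0.32.
Capital: 0.41 × (-0.6) = -0.246 pp.
Average years of schooling: 0.27 × 4 = 1.08 pp.
Hours worked: 0.32 × 2.4 = 0.768 pp.
Output growth = 1.2 + 1.602 = 2.802%.

Real GDP growth was 2.80%.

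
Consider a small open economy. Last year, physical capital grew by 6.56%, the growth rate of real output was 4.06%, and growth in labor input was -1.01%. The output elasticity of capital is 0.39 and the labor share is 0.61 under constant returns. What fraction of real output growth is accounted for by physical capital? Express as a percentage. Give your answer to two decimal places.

63.01%

Physical capital contributed 0.39 × 6.56 = 2.5584 pp.
Share of growth = 2.5584 / 4.06 × 100 = 63.0148%.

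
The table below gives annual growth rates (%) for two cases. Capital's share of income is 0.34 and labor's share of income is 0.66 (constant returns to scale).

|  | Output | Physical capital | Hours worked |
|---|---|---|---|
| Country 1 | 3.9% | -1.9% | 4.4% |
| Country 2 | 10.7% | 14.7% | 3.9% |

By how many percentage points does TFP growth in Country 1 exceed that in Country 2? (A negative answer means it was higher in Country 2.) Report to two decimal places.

-1.49 percentage points

Labor's share = 1 − 0.34 = 0.66.
Country 1: TFP = 3.9 + 0.646 − 2.904 = 1.642%.
Country 2: TFP = 10.7 − 4.998 − 2.574 = 3.128%.
Difference = 1.642 − (3.128) = -1.486 pp.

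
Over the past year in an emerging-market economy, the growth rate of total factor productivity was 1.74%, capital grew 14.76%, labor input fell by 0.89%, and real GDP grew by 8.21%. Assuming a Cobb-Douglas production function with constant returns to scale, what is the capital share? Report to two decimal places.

0.47

gY = gA + α·gK + (1−α)·gL, so gY − gA − gL = α(gK − gL).
8.21 − 1.74 + 0.89 = α × (14.76 − (-0.89)).
7.36 = 15.65 α, so α = 0.4703.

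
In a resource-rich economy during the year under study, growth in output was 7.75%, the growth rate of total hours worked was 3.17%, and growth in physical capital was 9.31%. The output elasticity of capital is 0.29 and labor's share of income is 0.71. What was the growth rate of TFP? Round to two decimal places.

Labor's share = 1 − 0.29 = 0.71.
Physical capital: 0.29 × 9.31 = 2.6999 pp.
Total hours worked: 0.71 × 3.17 = 2.2507 pp.
TFP growth = 7.75 − 4.9506 = 2.7994%.

TFP growth was 2.80%.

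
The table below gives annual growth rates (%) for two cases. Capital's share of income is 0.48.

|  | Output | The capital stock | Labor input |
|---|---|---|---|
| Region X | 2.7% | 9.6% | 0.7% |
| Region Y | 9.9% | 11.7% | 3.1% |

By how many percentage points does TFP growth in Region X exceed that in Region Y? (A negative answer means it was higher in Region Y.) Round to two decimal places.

-4.94 percentage points

Labor's share = 1 − 0.48 = 0.52.
Region X: TFP = 2.7 − 4.608 − 0.364 = -2.272%.
Region Y: TFP = 9.9 − 5.616 − 1.612 = 2.672%.
Difference = -2.272 − (2.672) = -4.944 pp.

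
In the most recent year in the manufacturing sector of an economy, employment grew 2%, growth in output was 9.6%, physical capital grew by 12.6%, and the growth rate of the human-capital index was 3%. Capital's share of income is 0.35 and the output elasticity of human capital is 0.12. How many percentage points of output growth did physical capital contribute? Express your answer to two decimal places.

Contribution = share × growth = 0.35 × 12.6 = 4.41 pp.

4.41 percentage points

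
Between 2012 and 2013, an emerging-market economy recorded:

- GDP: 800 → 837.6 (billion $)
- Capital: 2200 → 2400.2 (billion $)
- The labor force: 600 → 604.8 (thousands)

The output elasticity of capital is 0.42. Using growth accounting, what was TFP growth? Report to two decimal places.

TFP grew 0.41%.

GDP growth = (837.6 − 800) / 800 = 4.7%.
Capital growth = (2400.2 − 2200) / 2200 = 9.1%.
The labor force growth = (604.8 − 600) / 600 = 0.8%.
Labor's share = 1 − 0.42 = 0.58.
Capital: 0.42 × 9.1 = 3.822 pp.
The labor force: 0.58 × 0.8 = 0.464 pp.
TFP growth = 4.7 − 4.286 = 0.414%.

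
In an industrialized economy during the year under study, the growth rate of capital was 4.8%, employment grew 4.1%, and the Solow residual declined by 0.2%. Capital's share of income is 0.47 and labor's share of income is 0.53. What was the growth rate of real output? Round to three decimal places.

Real output grew 4.229%.

Labor's share = 1 − 0.47 = 0.53.
Capital: 0.47 × 4.8 = 2.256 pp.
Employment: 0.53 × 4.1 = 2.173 pp.
Output growth = -0.2 + 4.429 = 4.229%.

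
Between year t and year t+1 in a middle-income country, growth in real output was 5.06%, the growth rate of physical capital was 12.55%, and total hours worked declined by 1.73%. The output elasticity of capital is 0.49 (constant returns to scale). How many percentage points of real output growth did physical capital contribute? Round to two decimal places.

Contribution = share × growth = 0.49 × 12.55 = 6.1495 pp.

6.15 percentage points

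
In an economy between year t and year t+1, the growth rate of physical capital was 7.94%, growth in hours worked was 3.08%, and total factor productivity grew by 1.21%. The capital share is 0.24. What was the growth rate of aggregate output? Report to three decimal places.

Labor's share = 1 − 0.24 = 0.76.
Physical capital: 0.24 × 7.94 = 1.9056 pp.
Hours worked: 0.76 × 3.08 = 2.3408 pp.
Output growth = 1.21 + 4.2464 = 5.4564%.

5.456%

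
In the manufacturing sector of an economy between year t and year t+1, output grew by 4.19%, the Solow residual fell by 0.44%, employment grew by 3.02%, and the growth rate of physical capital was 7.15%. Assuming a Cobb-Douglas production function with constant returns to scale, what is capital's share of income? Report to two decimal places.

gY = gA + α·gK + (1−α)·gL, so gY − gA − gL = α(gK − gL).
4.19 + 0.44 − 3.02 = α × (7.15 − 3.02).
1.61 = 4.13 α, so α = 0.3898.

α = 0.39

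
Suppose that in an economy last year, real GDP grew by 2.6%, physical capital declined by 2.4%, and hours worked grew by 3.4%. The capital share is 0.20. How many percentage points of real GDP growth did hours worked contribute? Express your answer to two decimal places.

Labor's share = 1 − 0.2 = 0.8.
Contribution = share × growth = 0.8 × 3.4 = 2.72 pp.

2.72 pp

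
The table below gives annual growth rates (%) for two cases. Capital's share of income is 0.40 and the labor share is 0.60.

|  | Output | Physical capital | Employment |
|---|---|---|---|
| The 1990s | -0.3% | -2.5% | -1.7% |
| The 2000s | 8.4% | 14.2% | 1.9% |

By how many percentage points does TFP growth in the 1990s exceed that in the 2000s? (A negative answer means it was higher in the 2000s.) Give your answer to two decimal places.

0.14 percentage points

Labor's share = 1 − 0.4 = 0.6.
The 1990s: TFP = -0.3 + 1 + 1.02 = 1.72%.
The 2000s: TFP = 8.4 − 5.68 − 1.14 = 1.58%.
Difference = 1.72 − (1.58) = 0.14 pp.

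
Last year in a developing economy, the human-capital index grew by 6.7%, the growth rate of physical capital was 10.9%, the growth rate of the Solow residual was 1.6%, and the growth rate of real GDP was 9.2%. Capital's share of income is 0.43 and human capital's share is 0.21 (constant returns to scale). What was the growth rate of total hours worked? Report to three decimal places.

Labor's share = 1 − 0.43 − 0.21 = 0.36.
gY = gA + 0.43×10.9 + 0.21×6.7 + 0.36×g.
0.36×g = 9.2 − 1.6 − 6.094 = 1.506.
g = 1.506 / 0.36 = 4.18333%.

4.183%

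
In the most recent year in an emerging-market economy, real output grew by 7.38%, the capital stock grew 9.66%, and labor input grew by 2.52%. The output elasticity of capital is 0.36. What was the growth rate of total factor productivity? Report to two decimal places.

2.29%

Labor's share = 1 − 0.36 = 0.64.
The capital stock: 0.36 × 9.66 = 3.4776 pp.
Labor input: 0.64 × 2.52 = 1.6128 pp.
TFP growth = 7.38 − 5.0904 = 2.2896%.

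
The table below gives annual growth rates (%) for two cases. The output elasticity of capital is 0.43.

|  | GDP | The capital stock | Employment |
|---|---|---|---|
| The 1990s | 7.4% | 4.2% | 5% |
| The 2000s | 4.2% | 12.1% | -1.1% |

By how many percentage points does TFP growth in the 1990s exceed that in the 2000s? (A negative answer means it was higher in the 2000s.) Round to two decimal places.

3.12 percentage points

Labor's share = 1 − 0.43 = 0.57.
The 1990s: TFP = 7.4 − 1.806 − 2.85 = 2.744%.
The 2000s: TFP = 4.2 − 5.203 + 0.627 = -0.376%.
Difference = 2.744 − (-0.376) = 3.12 pp.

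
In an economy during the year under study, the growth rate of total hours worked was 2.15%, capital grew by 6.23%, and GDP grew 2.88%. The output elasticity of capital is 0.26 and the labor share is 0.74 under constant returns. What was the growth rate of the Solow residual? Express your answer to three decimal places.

Labor's share = 1 − 0.26 = 0.74.
Capital: 0.26 × 6.23 = 1.6198 pp.
Total hours worked: 0.74 × 2.15 = 1.591 pp.
TFP growth = 2.88 − 3.2108 = -0.3308%.

-0.331%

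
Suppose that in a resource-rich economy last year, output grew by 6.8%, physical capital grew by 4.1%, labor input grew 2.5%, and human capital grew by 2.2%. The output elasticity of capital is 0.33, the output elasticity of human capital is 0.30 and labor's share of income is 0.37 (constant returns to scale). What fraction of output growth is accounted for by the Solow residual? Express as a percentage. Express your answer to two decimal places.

Labor's share = 1 − 0.33 − 0.3 = 0.37.
Physical capital: 0.33 × 4.1 = 1.353 pp.
Human capital: 0.3 × 2.2 = 0.66 pp.
Labor input: 0.37 × 2.5 = 0.925 pp.
TFP growth = 6.8 − 2.938 = 3.862%.
TFP share of growth = 3.862 / 6.8 × 100 = 56.7941%.

56.79%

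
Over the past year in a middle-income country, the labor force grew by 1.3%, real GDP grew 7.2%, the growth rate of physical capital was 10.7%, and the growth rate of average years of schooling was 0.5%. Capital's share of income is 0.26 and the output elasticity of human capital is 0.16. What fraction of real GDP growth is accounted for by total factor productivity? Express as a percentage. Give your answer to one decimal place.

Total factor productivity accounted for 49.8% of growth.

Labor's share = 1 − 0.26 − 0.16 = 0.58.
Physical capital: 0.26 × 10.7 = 2.782 pp.
Average years of schooling: 0.16 × 0.5 = 0.08 pp.
The labor force: 0.58 × 1.3 = 0.754 pp.
TFP growth = 7.2 − 3.616 = 3.584%.
TFP share of growth = 3.584 / 7.2 × 100 = 49.778%.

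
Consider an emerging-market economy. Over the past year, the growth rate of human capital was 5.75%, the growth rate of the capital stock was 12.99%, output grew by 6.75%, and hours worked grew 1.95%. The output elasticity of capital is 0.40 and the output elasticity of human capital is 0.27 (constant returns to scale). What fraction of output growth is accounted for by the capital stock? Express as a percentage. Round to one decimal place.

The capital stock accounted for 77.0% of growth.

The capital stock contributed 0.4 × 12.99 = 5.196 pp.
Share of growth = 5.196 / 6.75 × 100 = 76.978%.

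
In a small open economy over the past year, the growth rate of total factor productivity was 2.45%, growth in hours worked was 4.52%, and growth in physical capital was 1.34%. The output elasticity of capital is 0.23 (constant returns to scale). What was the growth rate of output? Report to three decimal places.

Output growth was 6.239%.

Labor's share = 1 − 0.23 = 0.77.
Physical capital: 0.23 × 1.34 = 0.3082 pp.
Hours worked: 0.77 × 4.52 = 3.4804 pp.
Output growth = 2.45 + 3.7886 = 6.2386%.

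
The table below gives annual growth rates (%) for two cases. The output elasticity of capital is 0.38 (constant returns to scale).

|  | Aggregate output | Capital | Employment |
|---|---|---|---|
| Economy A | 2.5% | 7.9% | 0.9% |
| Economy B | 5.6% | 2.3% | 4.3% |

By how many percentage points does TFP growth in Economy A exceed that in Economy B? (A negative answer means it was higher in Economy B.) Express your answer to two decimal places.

-3.12 percentage points

Labor's share = 1 − 0.38 = 0.62.
Economy A: TFP = 2.5 − 3.002 − 0.558 = -1.06%.
Economy B: TFP = 5.6 − 0.874 − 2.666 = 2.06%.
Difference = -1.06 − (2.06) = -3.12 pp.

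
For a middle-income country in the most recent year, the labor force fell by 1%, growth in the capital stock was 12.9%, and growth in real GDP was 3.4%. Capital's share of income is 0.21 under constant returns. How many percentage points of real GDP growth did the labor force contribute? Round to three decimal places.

-0.790 percentage points

Labor's share = 1 − 0.21 = 0.79.
Contribution = share × growth = 0.79 × (-1) = -0.79 pp.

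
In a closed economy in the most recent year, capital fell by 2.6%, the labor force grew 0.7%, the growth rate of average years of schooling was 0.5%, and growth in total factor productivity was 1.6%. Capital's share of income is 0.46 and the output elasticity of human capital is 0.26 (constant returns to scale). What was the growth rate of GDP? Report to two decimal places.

Labor's share = 1 − 0.46 − 0.26 = 0.28.
Capital: 0.46 × (-2.6) = -1.196 pp.
Average years of schooling: 0.26 × 0.5 = 0.13 pp.
The labor force: 0.28 × 0.7 = 0.196 pp.
Output growth = 1.6 + (-0.87) = 0.73%.

0.73%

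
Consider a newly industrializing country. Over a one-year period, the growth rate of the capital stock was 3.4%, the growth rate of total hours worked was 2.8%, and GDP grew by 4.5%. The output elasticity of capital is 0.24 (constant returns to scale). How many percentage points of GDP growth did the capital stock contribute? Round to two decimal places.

0.82 pp

Contribution = share × growth = 0.24 × 3.4 = 0.816 pp.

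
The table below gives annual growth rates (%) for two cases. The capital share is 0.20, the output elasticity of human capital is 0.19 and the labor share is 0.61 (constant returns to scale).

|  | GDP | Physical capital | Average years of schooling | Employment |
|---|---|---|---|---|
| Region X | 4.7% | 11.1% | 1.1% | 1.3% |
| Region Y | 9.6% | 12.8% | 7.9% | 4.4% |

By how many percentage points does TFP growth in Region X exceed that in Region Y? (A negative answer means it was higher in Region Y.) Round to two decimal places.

-1.38 percentage points

Labor's share = 1 − 0.2 − 0.19 = 0.61.
Region X: TFP = 4.7 − 2.22 − 0.209 − 0.793 = 1.478%.
Region Y: TFP = 9.6 − 2.56 − 1.501 − 2.684 = 2.855%.
Difference = 1.478 − (2.855) = -1.377 pp.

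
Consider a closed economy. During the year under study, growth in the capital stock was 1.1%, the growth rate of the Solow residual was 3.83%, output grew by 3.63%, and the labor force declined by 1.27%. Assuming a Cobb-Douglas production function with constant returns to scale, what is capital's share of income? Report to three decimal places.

gY = gA + α·gK + (1−α)·gL, so gY − gA − gL = α(gK − gL).
3.63 − 3.83 + 1.27 = α × (1.1 − (-1.27)).
1.07 = 2.37 α, so α = 0.45148.

Capital's share of income is 0.451.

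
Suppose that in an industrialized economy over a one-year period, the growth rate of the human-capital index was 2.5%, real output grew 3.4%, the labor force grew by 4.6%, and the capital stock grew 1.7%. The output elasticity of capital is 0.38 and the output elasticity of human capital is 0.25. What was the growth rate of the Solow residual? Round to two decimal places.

0.43%

Labor's share = 1 − 0.38 − 0.25 = 0.37.
The capital stock: 0.38 × 1.7 = 0.646 pp.
The human-capital index: 0.25 × 2.5 = 0.625 pp.
The labor force: 0.37 × 4.6 = 1.702 pp.
TFP growth = 3.4 − 2.973 = 0.427%.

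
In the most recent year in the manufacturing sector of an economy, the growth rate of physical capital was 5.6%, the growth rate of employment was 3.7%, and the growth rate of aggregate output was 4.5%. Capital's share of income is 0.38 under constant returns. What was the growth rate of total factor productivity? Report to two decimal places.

Labor's share = 1 − 0.38 = 0.62.
Physical capital: 0.38 × 5.6 = 2.128 pp.
Employment: 0.62 × 3.7 = 2.294 pp.
TFP growth = 4.5 − 4.422 = 0.078%.

Total factor productivity grew 0.08%.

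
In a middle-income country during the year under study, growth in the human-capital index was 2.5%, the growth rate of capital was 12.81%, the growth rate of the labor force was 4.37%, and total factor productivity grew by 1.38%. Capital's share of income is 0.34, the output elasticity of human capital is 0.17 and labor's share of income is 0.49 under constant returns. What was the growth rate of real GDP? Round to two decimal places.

Labor's share = 1 − 0.34 − 0.17 = 0.49.
Capital: 0.34 × 12.81 = 4.3554 pp.
The human-capital index: 0.17 × 2.5 = 0.425 pp.
The labor force: 0.49 × 4.37 = 2.1413 pp.
Output growth = 1.38 + 6.9217 = 8.3017%.

Real GDP growth was 8.30%.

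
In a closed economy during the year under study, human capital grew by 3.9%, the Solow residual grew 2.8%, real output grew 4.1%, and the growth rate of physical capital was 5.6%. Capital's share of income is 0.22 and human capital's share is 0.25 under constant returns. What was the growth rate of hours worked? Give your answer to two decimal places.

Labor's share = 1 − 0.22 − 0.25 = 0.53.
gY = gA + 0.22×5.6 + 0.25×3.9 + 0.53×g.
0.53×g = 4.1 − 2.8 − 2.207 = -0.907.
g = -0.907 / 0.53 = -1.7113%.

-1.71%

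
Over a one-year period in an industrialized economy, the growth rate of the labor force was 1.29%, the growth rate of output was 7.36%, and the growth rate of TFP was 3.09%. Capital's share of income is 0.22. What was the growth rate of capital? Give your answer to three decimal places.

14.835%

Labor's share = 1 − 0.22 = 0.78.
gY = gA + 0.78×1.29 + 0.22×g.
0.22×g = 7.36 − 3.09 − 1.0062 = 3.2638.
g = 3.2638 / 0.22 = 14.83545%.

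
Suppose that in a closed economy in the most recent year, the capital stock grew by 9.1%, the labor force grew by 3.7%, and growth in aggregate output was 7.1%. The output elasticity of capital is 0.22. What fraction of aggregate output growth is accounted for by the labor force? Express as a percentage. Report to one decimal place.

40.6%

Labor's share = 1 − 0.22 = 0.78.
The labor force contributed 0.78 × 3.7 = 2.886 pp.
Share of growth = 2.886 / 7.1 × 100 = 40.648%.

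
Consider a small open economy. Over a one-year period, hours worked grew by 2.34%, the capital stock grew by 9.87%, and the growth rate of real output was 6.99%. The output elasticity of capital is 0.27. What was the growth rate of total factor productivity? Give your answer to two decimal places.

Labor's share = 1 − 0.27 = 0.73.
The capital stock: 0.27 × 9.87 = 2.6649 pp.
Hours worked: 0.73 × 2.34 = 1.7082 pp.
TFP growth = 6.99 − 4.3731 = 2.6169%.

2.62%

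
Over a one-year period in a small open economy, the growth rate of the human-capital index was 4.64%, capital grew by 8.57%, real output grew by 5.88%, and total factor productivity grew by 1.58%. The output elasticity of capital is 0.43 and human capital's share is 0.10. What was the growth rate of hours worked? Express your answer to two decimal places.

Labor's share = 1 − 0.43 − 0.1 = 0.47.
gY = gA + 0.43×8.57 + 0.1×4.64 + 0.47×g.
0.47×g = 5.88 − 1.58 − 4.1491 = 0.1509.
g = 0.1509 / 0.47 = 0.3211%.

0.32%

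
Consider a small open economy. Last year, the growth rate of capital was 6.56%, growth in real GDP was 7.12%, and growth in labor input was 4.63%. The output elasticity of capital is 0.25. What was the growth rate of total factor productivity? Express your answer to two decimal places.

Labor's share = 1 − 0.25 = 0.75.
Capital: 0.25 × 6.56 = 1.64 pp.
Labor input: 0.75 × 4.63 = 3.4725 pp.
TFP growth = 7.12 − 5.1125 = 2.0075%.

2.01%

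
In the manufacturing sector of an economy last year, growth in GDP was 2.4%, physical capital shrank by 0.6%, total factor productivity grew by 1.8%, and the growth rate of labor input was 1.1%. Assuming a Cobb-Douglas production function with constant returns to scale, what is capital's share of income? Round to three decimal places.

0.294

gY = gA + α·gK + (1−α)·gL, so gY − gA − gL = α(gK − gL).
2.4 − 1.8 − 1.1 = α × (-0.6 − 1.1).
-0.5 = -1.7 α, so α = 0.29412.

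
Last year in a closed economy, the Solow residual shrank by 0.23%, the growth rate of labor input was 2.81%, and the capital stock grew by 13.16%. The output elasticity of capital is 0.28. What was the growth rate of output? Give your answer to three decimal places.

Output grew 5.478%.

Labor's share = 1 − 0.28 = 0.72.
The capital stock: 0.28 × 13.16 = 3.6848 pp.
Labor input: 0.72 × 2.81 = 2.0232 pp.
Output growth = -0.23 + 5.708 = 5.478%.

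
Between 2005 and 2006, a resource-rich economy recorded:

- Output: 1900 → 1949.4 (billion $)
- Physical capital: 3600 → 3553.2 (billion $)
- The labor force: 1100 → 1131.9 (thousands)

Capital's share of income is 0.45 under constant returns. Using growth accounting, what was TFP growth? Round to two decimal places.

TFP growth was 1.59%.

Output growth = (1949.4 − 1900) / 1900 = 2.6%.
Physical capital growth = (3553.2 − 3600) / 3600 = -1.3%.
The labor force growth = (1131.9 − 1100) / 1100 = 2.9%.
Labor's share = 1 − 0.45 = 0.55.
Physical capital: 0.45 × (-1.3) = -0.585 pp.
The labor force: 0.55 × 2.9 = 1.595 pp.
TFP growth = 2.6 − 1.01 = 1.59%.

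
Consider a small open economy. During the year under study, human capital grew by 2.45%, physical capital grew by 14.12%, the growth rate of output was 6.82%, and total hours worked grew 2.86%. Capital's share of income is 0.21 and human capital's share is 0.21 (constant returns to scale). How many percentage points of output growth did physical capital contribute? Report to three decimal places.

2.965 pp

Contribution = share × growth = 0.21 × 14.12 = 2.9652 pp.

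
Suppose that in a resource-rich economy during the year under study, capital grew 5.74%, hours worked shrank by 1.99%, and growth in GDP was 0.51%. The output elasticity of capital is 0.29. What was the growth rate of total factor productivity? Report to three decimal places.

0.258%

Labor's share = 1 − 0.29 = 0.71.
Capital: 0.29 × 5.74 = 1.6646 pp.
Hours worked: 0.71 × (-1.99) = -1.4129 pp.
TFP growth = 0.51 − 0.2517 = 0.2583%.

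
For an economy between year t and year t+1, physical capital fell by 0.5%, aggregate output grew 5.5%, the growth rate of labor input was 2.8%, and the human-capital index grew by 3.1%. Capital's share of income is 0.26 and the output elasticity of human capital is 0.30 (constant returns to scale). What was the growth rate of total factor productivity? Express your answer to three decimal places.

3.468%

Labor's share = 1 − 0.26 − 0.3 = 0.44.
Physical capital: 0.26 × (-0.5) = -0.13 pp.
The human-capital index: 0.3 × 3.1 = 0.93 pp.
Labor input: 0.44 × 2.8 = 1.232 pp.
TFP growth = 5.5 − 2.032 = 3.468%.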